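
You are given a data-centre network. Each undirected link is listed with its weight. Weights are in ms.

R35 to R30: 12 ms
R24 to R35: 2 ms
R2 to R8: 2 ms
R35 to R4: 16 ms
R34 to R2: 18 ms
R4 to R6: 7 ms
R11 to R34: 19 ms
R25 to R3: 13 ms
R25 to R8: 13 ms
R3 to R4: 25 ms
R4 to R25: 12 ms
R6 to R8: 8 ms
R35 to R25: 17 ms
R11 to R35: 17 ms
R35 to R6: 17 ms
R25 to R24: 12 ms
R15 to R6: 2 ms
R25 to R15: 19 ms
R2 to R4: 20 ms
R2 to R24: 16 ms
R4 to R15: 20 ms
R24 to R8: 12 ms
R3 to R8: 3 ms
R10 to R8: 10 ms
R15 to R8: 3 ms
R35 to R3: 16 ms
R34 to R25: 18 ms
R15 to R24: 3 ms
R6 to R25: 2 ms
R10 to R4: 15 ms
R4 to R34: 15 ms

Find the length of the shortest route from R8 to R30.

20 ms

Candidate routes:
R8 → R24 → R35 → R30: 12+2+12 = 26
R8 → R6 → R15 → R24 → R35 → R30: 8+2+3+2+12 = 27
R8 → R3 → R35 → R30: 3+16+12 = 31
R8 → R15 → R24 → R35 → R30: 3+3+2+12 = 20
The minimum is 20 ms via R8 → R15 → R24 → R35 → R30.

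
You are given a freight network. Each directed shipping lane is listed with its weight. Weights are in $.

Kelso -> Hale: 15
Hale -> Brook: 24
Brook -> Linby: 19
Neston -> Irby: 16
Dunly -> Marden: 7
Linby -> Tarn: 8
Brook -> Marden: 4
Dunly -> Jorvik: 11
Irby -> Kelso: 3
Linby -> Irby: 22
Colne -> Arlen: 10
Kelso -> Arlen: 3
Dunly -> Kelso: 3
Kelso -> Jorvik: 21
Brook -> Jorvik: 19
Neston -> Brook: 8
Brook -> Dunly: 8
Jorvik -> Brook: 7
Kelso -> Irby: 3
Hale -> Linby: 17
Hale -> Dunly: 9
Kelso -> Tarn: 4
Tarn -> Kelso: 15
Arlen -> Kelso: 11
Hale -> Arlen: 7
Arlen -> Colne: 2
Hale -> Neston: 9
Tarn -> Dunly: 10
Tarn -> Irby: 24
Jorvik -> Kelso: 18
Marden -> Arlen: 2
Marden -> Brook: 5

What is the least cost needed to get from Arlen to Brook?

$37

Candidate routes:
Arlen–Kelso–Jorvik–Brook: 11+21+7 = 39
Arlen–Kelso–Tarn–Dunly–Marden–Brook: 11+4+10+7+5 = 37
Cheapest is Arlen–Kelso–Tarn–Dunly–Marden–Brook at $37.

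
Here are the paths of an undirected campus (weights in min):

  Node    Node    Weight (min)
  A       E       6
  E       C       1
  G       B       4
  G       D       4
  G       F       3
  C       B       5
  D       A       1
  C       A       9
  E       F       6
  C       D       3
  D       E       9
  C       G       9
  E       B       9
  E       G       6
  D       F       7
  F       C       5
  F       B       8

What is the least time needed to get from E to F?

Shortest distances from E:
E: 0
C: 1  (via E)
D: 4  (via C)
A: 5  (via D)
B: 6  (via C)
F: 6  (via E)
Shortest route: E → F = 6 min.

6 min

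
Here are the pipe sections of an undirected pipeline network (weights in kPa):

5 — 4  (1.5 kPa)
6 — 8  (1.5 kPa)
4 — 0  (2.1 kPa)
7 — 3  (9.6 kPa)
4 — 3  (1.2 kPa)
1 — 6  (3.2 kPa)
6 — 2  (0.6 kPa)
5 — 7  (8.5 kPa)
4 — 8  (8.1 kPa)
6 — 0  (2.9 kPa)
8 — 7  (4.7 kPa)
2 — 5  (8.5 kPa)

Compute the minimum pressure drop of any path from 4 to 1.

8.2 kPa

Shortest distances from 4:
4: 0
3: 1.2  (via 4)
5: 1.5  (via 4)
0: 2.1  (via 4)
6: 5  (via 0)
2: 5.6  (via 6)
8: 6.5  (via 6)
1: 8.2  (via 6)
Shortest route: 4 → 0 → 6 → 1 = 8.2 kPa.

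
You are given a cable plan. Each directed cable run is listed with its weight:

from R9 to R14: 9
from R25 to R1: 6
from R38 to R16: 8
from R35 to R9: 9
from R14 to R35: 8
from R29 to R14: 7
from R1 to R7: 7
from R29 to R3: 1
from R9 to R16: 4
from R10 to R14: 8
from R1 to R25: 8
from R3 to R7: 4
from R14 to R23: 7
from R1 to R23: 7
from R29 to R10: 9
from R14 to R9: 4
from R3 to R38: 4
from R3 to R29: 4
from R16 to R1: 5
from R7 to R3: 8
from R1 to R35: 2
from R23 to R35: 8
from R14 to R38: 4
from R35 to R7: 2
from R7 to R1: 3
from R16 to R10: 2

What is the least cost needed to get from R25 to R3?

18

Running Dijkstra from R25:
R25: 0
R1: 6  (via R25)
R35: 8  (via R1)
R7: 10  (via R35)
R23: 13  (via R1)
R9: 17  (via R35)
R3: 18  (via R7)
Shortest route: R25–R1–R35–R7–R3 = 18.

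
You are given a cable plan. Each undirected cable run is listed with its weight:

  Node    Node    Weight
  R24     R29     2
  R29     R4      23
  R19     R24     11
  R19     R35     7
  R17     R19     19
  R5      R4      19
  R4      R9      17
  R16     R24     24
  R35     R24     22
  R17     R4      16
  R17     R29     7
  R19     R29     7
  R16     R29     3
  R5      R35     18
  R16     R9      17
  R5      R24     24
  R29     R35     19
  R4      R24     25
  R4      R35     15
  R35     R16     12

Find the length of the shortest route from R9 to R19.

27

Enumerating some paths:
R9–R16–R29–R24–R19: 17+3+2+11 = 33
R9–R16–R29–R19: 17+3+7 = 27
R9–R16–R35–R19: 17+12+7 = 36
Cheapest is R9–R16–R29–R19 at 27.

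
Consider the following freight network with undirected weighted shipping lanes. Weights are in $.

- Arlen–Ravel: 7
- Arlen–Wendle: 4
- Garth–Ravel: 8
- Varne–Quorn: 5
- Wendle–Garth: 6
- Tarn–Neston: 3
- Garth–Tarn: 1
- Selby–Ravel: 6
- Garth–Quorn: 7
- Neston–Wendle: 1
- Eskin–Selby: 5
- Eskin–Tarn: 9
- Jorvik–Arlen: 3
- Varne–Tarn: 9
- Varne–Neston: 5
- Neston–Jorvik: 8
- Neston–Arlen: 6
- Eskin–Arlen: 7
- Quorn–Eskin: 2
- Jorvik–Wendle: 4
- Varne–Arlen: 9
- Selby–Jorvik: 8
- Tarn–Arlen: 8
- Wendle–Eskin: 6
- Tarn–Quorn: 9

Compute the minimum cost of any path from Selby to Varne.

$12

Enumerating some paths:
Selby - Eskin - Quorn - Varne: 5+2+5 = 12
Selby - Eskin - Wendle - Neston - Varne: 5+6+1+5 = 17
Selby - Jorvik - Wendle - Neston - Varne: 8+4+1+5 = 18
Cheapest is Selby - Eskin - Quorn - Varne at $12.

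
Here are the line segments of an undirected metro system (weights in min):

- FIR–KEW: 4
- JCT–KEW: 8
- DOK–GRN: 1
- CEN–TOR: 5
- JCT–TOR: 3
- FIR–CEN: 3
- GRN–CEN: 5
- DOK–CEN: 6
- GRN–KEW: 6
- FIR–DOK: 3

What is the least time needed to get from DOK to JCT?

Shortest distances from DOK:
DOK: 0
GRN: 1  (via DOK)
FIR: 3  (via DOK)
CEN: 6  (via DOK)
KEW: 7  (via GRN)
TOR: 11  (via CEN)
JCT: 14  (via TOR)
Shortest route: DOK–CEN–TOR–JCT = 14 min.

14 min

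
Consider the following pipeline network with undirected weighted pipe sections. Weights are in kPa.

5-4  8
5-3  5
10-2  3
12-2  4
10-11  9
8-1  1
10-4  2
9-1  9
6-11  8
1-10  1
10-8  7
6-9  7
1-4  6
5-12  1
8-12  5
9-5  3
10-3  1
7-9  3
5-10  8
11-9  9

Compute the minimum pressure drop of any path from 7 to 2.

Compare a few routes:
7 → 9 → 5 → 12 → 2: 3+3+1+4 = 11
7 → 9 → 5 → 3 → 10 → 2: 3+3+5+1+3 = 15
7 → 9 → 5 → 12 → 8 → 1 → 10 → 2: 3+3+1+5+1+1+3 = 17
7 → 9 → 1 → 10 → 2: 3+9+1+3 = 16
Cheapest is 7 → 9 → 5 → 12 → 2 at 11 kPa.

11 kPa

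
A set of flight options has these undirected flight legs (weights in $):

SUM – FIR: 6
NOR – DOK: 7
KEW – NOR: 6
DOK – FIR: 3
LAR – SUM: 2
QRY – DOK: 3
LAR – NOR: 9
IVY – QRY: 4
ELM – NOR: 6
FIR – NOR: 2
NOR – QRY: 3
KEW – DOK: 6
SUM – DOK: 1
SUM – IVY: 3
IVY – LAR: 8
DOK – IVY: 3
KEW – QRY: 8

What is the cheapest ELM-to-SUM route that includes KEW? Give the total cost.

Best ELM to KEW: ELM → NOR → KEW costing 12
Shortest KEW→SUM: KEW → DOK → SUM = 7
Total via KEW: 12 + 7 = $19.

$19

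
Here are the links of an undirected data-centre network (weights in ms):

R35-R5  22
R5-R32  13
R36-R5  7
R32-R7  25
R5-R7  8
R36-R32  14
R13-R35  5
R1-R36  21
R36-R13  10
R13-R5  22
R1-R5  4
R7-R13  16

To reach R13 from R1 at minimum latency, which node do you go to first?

Candidate routes:
R1 - R5 - R13: 4+22 = 26
R1 - R5 - R36 - R13: 4+7+10 = 21
Cheapest is R1 - R5 - R36 - R13 at 21 ms.
So from R1 the first move is to R5.

R5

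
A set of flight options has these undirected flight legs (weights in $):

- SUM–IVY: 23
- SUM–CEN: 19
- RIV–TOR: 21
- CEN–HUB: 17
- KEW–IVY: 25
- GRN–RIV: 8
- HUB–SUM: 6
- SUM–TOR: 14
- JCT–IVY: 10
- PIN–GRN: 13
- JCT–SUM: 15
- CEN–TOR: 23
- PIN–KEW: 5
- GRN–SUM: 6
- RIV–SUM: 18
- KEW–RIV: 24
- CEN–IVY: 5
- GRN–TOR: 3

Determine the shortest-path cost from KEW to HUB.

$30

Enumerating some paths:
KEW - PIN - GRN - TOR - SUM - HUB: 5+13+3+14+6 = 41
KEW - PIN - GRN - SUM - HUB: 5+13+6+6 = 30
The minimum is $30 via KEW - PIN - GRN - SUM - HUB.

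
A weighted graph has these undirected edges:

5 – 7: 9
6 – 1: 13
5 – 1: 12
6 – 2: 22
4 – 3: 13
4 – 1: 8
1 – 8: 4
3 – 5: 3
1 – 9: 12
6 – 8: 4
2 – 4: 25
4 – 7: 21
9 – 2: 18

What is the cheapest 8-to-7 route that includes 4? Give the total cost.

33

Shortest 8→4: 8–1–4 = 12
Best 4 to 7: 4–7 costing 21
Total via 4: 12 + 21 = 33.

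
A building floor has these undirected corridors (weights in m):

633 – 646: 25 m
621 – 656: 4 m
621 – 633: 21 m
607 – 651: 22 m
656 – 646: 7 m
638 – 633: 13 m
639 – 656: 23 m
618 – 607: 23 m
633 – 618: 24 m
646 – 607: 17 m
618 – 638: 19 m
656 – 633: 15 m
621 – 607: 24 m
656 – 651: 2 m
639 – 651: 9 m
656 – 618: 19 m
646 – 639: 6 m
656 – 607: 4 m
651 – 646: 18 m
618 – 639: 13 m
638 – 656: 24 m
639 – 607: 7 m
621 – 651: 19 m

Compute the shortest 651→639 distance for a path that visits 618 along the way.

Shortest 651→618: 651 → 656 → 618 = 21
Shortest 618→639: 618 → 639 = 13
Total via 618: 21 + 13 = 34 m.

34 m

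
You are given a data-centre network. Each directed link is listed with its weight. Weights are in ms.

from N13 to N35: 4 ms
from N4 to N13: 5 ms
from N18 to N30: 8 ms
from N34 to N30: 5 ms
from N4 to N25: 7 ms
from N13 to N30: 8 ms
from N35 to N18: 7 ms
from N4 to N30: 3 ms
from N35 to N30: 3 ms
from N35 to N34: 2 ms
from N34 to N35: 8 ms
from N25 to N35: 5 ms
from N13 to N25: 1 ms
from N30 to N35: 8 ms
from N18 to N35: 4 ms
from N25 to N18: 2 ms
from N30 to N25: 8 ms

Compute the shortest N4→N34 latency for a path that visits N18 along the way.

14 ms

Best N4 to N18: N4–N13–N25–N18 costing 8
Best N18 to N34: N18–N35–N34 costing 6
Total via N18: 8 + 6 = 14 ms.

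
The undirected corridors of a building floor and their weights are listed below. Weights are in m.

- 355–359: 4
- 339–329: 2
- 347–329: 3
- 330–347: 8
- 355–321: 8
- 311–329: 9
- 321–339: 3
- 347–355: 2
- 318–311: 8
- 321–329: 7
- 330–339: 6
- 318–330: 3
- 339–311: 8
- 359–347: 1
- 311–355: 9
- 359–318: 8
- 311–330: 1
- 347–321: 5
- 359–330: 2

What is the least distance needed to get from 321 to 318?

11 m

Candidate routes:
321 → 347 → 359 → 330 → 318: 5+1+2+3 = 11
321 → 347 → 359 → 318: 5+1+8 = 14
321 → 339 → 330 → 318: 3+6+3 = 12
The minimum is 11 m via 321 → 347 → 359 → 330 → 318.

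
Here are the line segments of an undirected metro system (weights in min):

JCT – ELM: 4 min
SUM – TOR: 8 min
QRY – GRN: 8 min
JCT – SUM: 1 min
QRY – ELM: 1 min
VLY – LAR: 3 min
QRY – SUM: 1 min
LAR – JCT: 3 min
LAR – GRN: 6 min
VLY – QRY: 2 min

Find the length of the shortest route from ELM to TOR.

Shortest distances from ELM:
ELM: 0
QRY: 1  (via ELM)
SUM: 2  (via QRY)
VLY: 3  (via QRY)
JCT: 3  (via SUM)
LAR: 6  (via VLY)
GRN: 9  (via QRY)
TOR: 10  (via SUM)
Shortest route: ELM–QRY–SUM–TOR = 10 min.

10 min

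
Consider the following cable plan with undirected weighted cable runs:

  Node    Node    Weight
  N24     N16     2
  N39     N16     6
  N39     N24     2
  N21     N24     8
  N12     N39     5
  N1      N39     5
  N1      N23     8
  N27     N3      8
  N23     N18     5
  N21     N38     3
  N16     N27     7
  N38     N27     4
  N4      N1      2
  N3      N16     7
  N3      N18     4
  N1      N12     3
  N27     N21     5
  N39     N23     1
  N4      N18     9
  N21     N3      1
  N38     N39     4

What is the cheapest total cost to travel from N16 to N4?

11

Enumerating some paths:
N16 → N24 → N39 → N12 → N1 → N4: 2+2+5+3+2 = 14
N16 → N39 → N1 → N4: 6+5+2 = 13
N16 → N24 → N39 → N1 → N4: 2+2+5+2 = 11
Cheapest is N16 → N24 → N39 → N1 → N4 at 11.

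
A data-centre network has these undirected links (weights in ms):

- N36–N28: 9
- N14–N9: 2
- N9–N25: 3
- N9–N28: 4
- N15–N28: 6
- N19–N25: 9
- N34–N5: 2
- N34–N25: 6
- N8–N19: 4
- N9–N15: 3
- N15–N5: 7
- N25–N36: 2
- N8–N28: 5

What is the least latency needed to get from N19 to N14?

14 ms

Compare a few routes:
N19 → N8 → N28 → N36 → N25 → N9 → N14: 4+5+9+2+3+2 = 25
N19 → N8 → N28 → N9 → N14: 4+5+4+2 = 15
N19 → N8 → N28 → N15 → N9 → N14: 4+5+6+3+2 = 20
N19 → N25 → N9 → N14: 9+3+2 = 14
Cheapest is N19 → N25 → N9 → N14 at 14 ms.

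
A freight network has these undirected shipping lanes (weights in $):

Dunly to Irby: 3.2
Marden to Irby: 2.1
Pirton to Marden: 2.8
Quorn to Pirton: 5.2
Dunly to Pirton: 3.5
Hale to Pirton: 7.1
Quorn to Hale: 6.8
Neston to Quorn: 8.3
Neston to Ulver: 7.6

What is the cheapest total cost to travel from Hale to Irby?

Running Dijkstra from Hale:
Hale: 0
Quorn: 6.8  (via Hale)
Pirton: 7.1  (via Hale)
Marden: 9.9  (via Pirton)
Dunly: 10.6  (via Pirton)
Irby: 12  (via Marden)
Shortest route: Hale–Pirton–Marden–Irby = $12.

$12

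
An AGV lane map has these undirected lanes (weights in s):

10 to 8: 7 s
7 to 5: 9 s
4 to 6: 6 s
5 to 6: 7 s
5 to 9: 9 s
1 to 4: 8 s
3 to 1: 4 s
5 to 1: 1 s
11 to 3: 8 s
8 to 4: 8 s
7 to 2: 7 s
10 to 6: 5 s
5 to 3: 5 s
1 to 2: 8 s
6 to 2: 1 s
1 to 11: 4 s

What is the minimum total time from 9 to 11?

Running Dijkstra from 9:
9: 0
5: 9  (via 9)
1: 10  (via 5)
3: 14  (via 5)
11: 14  (via 1)
Shortest route: 9 → 5 → 1 → 11 = 14 s.

14 s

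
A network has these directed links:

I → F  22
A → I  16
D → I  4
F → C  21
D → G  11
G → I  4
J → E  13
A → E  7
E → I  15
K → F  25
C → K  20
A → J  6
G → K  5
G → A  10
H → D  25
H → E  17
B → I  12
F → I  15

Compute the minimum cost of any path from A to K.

79

Enumerating some paths:
A–I–F–C–K: 16+22+21+20 = 79
A–E–I–F–C–K: 7+15+22+21+20 = 85
A–J–E–I–F–C–K: 6+13+15+22+21+20 = 97
Cheapest is A–I–F–C–K at 79.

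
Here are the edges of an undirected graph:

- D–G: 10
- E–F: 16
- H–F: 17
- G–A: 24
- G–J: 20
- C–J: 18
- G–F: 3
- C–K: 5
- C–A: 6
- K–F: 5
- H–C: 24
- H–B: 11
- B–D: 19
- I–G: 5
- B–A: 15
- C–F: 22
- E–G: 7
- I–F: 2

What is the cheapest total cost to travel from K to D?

18

Settle nodes by increasing distance from K:
K: 0
C: 5  (via K)
F: 5  (via K)
I: 7  (via F)
G: 8  (via F)
A: 11  (via C)
E: 15  (via G)
D: 18  (via G)
Shortest route: K–F–G–D = 18.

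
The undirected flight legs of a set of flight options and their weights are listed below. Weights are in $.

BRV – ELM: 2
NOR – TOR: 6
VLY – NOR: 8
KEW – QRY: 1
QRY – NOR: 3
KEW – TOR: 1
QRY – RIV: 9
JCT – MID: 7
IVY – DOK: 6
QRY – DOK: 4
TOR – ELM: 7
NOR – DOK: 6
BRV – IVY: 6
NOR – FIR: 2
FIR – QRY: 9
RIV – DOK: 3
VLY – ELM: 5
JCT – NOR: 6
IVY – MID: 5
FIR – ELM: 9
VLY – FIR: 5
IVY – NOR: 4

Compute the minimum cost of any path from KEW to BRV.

Candidate routes:
KEW → TOR → ELM → BRV: 1+7+2 = 10
KEW → QRY → DOK → IVY → BRV: 1+4+6+6 = 17
KEW → QRY → NOR → IVY → BRV: 1+3+4+6 = 14
Cheapest is KEW → TOR → ELM → BRV at $10.

$10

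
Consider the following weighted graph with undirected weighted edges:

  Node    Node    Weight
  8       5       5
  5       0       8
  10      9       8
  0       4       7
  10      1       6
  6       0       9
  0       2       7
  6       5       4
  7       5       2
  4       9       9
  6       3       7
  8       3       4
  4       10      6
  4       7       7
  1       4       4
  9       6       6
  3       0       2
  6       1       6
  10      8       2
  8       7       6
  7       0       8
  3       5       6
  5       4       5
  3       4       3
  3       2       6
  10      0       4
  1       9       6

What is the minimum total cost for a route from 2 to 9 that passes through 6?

19

Best 2 to 6: 2 → 3 → 6 costing 13
Shortest 6→9: 6 → 9 = 6
Total via 6: 13 + 6 = 19.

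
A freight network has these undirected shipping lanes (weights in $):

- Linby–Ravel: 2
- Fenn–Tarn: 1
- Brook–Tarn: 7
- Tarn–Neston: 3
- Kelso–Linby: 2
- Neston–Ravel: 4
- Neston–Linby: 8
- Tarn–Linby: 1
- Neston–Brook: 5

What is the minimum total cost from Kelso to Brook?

Running Dijkstra from Kelso:
Kelso: 0
Linby: 2  (via Kelso)
Tarn: 3  (via Linby)
Ravel: 4  (via Linby)
Fenn: 4  (via Tarn)
Neston: 6  (via Tarn)
Brook: 10  (via Tarn)
Shortest route: Kelso–Linby–Tarn–Brook = $10.

$10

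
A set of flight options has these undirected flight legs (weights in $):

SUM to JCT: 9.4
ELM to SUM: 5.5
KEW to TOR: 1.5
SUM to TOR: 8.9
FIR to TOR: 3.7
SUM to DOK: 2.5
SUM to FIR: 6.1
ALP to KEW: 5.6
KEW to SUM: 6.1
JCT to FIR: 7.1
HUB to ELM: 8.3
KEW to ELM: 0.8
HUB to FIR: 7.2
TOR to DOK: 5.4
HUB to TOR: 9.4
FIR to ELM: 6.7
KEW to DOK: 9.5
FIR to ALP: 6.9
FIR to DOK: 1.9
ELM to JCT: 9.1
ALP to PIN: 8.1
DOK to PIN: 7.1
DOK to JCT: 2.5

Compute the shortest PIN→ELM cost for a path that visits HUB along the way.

Shortest PIN→HUB: PIN–DOK–FIR–HUB = 16.2
Best HUB to ELM: HUB–ELM costing 8.3
Total via HUB: 16.2 + 8.3 = $24.5.

$24.5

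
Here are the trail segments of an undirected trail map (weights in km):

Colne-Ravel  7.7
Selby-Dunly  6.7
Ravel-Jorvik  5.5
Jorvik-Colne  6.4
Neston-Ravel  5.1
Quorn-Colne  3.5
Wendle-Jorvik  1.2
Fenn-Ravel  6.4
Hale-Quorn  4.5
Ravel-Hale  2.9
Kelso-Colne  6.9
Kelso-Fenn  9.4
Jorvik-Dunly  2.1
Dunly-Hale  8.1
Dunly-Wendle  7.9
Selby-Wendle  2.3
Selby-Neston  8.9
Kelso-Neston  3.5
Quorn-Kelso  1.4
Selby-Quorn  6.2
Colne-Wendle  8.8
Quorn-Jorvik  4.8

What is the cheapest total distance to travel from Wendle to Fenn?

Enumerating some paths:
Wendle → Jorvik → Quorn → Kelso → Fenn: 1.2+4.8+1.4+9.4 = 16.8
Wendle → Jorvik → Quorn → Hale → Ravel → Fenn: 1.2+4.8+4.5+2.9+6.4 = 19.8
Wendle → Jorvik → Ravel → Fenn: 1.2+5.5+6.4 = 13.1
Wendle → Selby → Quorn → Kelso → Fenn: 2.3+6.2+1.4+9.4 = 19.3
Cheapest is Wendle → Jorvik → Ravel → Fenn at 13.1 km.

13.1 km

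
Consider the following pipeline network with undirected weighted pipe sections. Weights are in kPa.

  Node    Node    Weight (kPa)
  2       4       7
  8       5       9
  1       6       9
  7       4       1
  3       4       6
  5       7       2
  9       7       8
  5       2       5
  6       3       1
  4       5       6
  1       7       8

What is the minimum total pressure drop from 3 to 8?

18 kPa

Shortest distances from 3:
3: 0
6: 1  (via 3)
4: 6  (via 3)
7: 7  (via 4)
5: 9  (via 7)
1: 10  (via 6)
2: 13  (via 4)
9: 15  (via 7)
8: 18  (via 5)
Shortest route: 3 → 4 → 7 → 5 → 8 = 18 kPa.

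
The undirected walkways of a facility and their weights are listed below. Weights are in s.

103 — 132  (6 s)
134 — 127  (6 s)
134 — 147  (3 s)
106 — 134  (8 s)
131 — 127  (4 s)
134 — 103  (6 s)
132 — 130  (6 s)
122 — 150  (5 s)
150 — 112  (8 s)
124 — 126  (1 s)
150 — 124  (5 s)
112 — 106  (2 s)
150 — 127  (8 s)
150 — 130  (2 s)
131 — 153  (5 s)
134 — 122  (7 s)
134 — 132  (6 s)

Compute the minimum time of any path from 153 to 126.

Running Dijkstra from 153:
153: 0
131: 5  (via 153)
127: 9  (via 131)
134: 15  (via 127)
150: 17  (via 127)
147: 18  (via 134)
130: 19  (via 150)
103: 21  (via 134)
132: 21  (via 134)
124: 22  (via 150)
122: 22  (via 134)
126: 23  (via 124)
Shortest route: 153–131–127–150–124–126 = 23 s.

23 s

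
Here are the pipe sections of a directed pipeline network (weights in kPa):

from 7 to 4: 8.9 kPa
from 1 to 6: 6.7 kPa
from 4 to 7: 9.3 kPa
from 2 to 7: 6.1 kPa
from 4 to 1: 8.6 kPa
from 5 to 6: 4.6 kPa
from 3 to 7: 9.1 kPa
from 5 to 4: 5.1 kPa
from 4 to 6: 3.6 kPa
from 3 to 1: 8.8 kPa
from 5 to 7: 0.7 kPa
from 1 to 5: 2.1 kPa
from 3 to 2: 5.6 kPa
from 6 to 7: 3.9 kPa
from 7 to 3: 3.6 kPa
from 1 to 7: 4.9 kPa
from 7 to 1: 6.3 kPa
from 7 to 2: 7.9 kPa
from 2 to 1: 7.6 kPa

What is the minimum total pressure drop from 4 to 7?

7.5 kPa

Enumerating some paths:
4 → 1 → 5 → 7: 8.6+2.1+0.7 = 11.4
4 → 7: 9.3 = 9.3
4 → 6 → 7: 3.6+3.9 = 7.5
Cheapest is 4 → 6 → 7 at 7.5 kPa.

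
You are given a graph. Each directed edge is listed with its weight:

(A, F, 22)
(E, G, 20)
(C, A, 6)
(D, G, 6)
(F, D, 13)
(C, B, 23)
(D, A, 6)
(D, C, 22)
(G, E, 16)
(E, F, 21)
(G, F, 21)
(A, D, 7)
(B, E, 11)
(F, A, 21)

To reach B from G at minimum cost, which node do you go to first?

Candidate routes:
G - F - D - C - B: 21+13+22+23 = 79
G - F - A - D - C - B: 21+21+7+22+23 = 94
The minimum is 79 via G - F - D - C - B.
So from G the first move is to F.

F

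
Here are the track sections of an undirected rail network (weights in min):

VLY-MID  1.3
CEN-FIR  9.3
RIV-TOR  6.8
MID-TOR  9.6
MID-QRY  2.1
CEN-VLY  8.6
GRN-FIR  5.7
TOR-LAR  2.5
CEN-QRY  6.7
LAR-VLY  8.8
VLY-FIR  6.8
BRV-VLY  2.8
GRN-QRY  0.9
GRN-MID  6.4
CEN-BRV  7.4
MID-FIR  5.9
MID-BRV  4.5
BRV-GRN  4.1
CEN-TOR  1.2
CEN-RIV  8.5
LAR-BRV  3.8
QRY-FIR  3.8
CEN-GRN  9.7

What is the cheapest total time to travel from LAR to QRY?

Compare a few routes:
LAR → TOR → CEN → QRY: 2.5+1.2+6.7 = 10.4
LAR → BRV → GRN → QRY: 3.8+4.1+0.9 = 8.8
LAR → BRV → MID → QRY: 3.8+4.5+2.1 = 10.4
LAR → BRV → VLY → MID → QRY: 3.8+2.8+1.3+2.1 = 10
Cheapest is LAR → BRV → GRN → QRY at 8.8 min.

8.8 min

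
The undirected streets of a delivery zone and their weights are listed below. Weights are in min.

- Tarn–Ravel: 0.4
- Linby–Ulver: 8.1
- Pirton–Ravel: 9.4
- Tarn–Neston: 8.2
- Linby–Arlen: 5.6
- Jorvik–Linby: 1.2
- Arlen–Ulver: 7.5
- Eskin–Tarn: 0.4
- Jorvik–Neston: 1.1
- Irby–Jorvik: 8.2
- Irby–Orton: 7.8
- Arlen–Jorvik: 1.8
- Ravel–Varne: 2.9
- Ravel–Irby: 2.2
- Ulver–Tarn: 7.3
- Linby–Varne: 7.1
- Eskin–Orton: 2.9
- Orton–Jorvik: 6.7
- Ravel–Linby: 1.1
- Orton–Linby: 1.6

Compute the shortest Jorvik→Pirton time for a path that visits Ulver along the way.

26.4 min

Best Jorvik to Ulver: Jorvik–Linby–Ulver costing 9.3
Shortest Ulver→Pirton: Ulver–Tarn–Ravel–Pirton = 17.1
Total via Ulver: 9.3 + 17.1 = 26.4 min.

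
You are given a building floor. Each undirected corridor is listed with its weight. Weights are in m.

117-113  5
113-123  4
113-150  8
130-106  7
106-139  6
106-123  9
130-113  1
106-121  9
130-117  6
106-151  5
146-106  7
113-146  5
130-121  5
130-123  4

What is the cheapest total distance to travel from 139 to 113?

Settle nodes by increasing distance from 139:
139: 0
106: 6  (via 139)
151: 11  (via 106)
146: 13  (via 106)
130: 13  (via 106)
113: 14  (via 130)
Shortest route: 139–106–130–113 = 14 m.

14 m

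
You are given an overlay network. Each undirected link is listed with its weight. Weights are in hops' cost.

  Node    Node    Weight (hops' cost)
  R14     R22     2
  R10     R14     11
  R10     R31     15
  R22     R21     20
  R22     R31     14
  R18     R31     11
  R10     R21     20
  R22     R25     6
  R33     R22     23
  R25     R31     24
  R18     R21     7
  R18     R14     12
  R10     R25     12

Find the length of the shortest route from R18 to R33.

Enumerating some paths:
R18–R31–R22–R33: 11+14+23 = 48
R18–R31–R10–R14–R22–R33: 11+15+11+2+23 = 62
R18–R14–R22–R33: 12+2+23 = 37
R18–R21–R22–R33: 7+20+23 = 50
Cheapest is R18–R14–R22–R33 at 37 hops' cost.

37 hops' cost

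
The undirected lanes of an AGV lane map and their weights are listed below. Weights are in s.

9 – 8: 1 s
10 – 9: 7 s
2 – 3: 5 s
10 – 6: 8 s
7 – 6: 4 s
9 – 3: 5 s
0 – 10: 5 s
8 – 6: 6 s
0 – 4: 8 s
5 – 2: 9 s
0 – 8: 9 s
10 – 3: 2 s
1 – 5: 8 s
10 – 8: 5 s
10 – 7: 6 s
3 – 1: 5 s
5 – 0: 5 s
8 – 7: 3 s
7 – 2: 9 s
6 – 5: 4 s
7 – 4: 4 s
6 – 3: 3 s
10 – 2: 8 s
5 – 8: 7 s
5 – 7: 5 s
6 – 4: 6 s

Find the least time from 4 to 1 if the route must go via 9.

Best 4 to 9: 4–7–8–9 costing 8
Best 9 to 1: 9–3–1 costing 10
Total via 9: 8 + 10 = 18 s.

18 s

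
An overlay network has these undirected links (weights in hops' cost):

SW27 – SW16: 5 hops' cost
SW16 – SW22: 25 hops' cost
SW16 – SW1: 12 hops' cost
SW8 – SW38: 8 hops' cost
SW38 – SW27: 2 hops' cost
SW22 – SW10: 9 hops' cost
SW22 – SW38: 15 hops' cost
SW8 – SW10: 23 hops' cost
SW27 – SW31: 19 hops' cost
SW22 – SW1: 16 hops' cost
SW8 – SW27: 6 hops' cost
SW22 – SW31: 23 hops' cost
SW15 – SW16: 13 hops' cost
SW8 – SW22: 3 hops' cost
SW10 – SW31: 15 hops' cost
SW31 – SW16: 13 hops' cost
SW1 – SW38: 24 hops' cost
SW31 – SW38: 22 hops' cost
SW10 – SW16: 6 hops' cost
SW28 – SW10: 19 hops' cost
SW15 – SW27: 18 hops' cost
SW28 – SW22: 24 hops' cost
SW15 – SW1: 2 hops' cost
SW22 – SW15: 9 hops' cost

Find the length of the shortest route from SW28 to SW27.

Enumerating some paths:
SW28 - SW22 - SW8 - SW38 - SW27: 24+3+8+2 = 37
SW28 - SW10 - SW22 - SW8 - SW27: 19+9+3+6 = 37
SW28 - SW10 - SW16 - SW27: 19+6+5 = 30
SW28 - SW22 - SW8 - SW27: 24+3+6 = 33
The minimum is 30 hops' cost via SW28 - SW10 - SW16 - SW27.

30 hops' cost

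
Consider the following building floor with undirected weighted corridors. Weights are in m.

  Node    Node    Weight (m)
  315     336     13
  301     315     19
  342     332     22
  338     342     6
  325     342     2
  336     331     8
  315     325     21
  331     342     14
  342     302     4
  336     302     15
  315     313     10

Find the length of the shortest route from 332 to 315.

Compare a few routes:
332 - 342 - 325 - 315: 22+2+21 = 45
332 - 342 - 302 - 336 - 315: 22+4+15+13 = 54
332 - 342 - 331 - 336 - 315: 22+14+8+13 = 57
Cheapest is 332 - 342 - 325 - 315 at 45 m.

45 m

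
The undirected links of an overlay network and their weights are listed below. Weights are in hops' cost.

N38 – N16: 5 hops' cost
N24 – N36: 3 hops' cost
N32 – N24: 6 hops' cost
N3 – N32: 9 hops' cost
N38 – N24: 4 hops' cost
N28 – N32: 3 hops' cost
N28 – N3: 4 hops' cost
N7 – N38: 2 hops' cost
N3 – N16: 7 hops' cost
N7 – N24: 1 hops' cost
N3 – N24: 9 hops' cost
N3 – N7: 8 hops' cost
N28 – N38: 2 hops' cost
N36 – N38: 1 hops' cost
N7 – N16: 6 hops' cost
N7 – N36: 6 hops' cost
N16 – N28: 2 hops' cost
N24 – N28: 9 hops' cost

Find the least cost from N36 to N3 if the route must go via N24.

Best N36 to N24: N36–N24 costing 3
Best N24 to N3: N24–N3 costing 9
Total via N24: 3 + 9 = 12 hops' cost.

12 hops' cost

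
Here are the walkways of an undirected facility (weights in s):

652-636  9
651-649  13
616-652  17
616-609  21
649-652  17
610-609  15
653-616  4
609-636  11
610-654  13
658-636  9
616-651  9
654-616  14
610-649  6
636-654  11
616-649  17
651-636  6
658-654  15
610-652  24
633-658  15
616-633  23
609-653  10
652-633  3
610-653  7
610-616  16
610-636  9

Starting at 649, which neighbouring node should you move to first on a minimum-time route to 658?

610

Enumerating some paths:
649–651–636–658: 13+6+9 = 28
649–610–654–658: 6+13+15 = 34
649–652–633–658: 17+3+15 = 35
649–610–636–658: 6+9+9 = 24
Cheapest is 649–610–636–658 at 24 s.
So from 649 the first move is to 610.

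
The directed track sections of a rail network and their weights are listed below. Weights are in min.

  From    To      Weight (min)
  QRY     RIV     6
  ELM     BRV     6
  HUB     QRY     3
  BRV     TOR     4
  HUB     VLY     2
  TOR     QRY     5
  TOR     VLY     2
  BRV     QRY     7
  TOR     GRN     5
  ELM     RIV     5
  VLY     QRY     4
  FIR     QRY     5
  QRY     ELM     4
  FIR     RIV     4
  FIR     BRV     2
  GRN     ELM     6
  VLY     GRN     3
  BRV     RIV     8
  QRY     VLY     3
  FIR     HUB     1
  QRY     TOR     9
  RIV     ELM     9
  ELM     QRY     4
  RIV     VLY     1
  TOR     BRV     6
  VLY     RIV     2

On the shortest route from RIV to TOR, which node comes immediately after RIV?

Compare a few routes:
RIV–VLY–QRY–ELM–BRV–TOR: 1+4+4+6+4 = 19
RIV–VLY–QRY–TOR: 1+4+9 = 14
RIV–ELM–BRV–TOR: 9+6+4 = 19
Cheapest is RIV–VLY–QRY–TOR at 14 min.
So from RIV the first move is to VLY.

VLY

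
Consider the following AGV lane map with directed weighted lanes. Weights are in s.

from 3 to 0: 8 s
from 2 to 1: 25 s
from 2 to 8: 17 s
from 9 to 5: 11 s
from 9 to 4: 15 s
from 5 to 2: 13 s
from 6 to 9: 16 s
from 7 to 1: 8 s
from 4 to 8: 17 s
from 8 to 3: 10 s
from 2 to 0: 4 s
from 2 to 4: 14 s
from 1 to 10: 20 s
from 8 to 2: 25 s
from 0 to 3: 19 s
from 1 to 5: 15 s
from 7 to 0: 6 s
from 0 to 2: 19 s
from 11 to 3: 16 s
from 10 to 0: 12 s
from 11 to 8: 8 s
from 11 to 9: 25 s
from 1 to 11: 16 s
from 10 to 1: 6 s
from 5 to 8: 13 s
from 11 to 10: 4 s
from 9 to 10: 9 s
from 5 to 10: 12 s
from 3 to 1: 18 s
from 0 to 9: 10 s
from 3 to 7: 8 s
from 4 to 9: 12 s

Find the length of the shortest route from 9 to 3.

Enumerating some paths:
9 → 10 → 0 → 3: 9+12+19 = 40
9 → 5 → 2 → 0 → 3: 11+13+4+19 = 47
9 → 5 → 8 → 3: 11+13+10 = 34
9 → 4 → 8 → 3: 15+17+10 = 42
The minimum is 34 s via 9 → 5 → 8 → 3.

34 s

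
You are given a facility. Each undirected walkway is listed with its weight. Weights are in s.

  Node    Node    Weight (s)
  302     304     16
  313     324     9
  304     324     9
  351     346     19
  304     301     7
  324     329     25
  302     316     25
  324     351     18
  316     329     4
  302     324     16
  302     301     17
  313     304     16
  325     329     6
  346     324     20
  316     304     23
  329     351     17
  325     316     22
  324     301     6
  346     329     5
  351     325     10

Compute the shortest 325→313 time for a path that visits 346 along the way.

Best 325 to 346: 325 → 329 → 346 costing 11
Shortest 346→313: 346 → 324 → 313 = 29
Total via 346: 11 + 29 = 40 s.

40 s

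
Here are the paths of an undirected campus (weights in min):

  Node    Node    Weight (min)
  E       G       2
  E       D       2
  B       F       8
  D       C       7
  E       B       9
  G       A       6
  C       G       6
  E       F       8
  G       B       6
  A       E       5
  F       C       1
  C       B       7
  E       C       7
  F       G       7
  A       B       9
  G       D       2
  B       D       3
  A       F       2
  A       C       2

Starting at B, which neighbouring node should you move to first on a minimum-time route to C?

C

Candidate routes:
B - F - C: 8+1 = 9
B - D - G - C: 3+2+6 = 11
B - D - C: 3+7 = 10
B - C: 7 = 7
The minimum is 7 min via B - C.
So from B the first move is to C.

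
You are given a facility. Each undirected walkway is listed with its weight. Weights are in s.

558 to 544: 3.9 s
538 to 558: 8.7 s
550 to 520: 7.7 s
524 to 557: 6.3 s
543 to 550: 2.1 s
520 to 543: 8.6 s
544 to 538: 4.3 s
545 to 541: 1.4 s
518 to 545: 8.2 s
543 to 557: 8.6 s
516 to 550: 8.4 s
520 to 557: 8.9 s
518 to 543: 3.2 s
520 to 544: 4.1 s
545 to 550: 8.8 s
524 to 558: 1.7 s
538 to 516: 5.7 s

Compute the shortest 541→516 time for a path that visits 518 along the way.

Best 541 to 518: 541 → 545 → 518 costing 9.6
Best 518 to 516: 518 → 543 → 550 → 516 costing 13.7
Total via 518: 9.6 + 13.7 = 23.3 s.

23.3 s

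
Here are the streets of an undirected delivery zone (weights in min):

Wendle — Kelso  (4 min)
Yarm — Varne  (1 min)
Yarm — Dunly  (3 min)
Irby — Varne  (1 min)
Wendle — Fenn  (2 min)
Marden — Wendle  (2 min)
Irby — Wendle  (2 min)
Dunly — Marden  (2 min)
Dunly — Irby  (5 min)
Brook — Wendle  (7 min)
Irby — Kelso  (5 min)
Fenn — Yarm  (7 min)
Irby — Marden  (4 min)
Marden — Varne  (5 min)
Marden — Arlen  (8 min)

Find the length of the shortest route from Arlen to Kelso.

14 min

Enumerating some paths:
Arlen - Marden - Wendle - Kelso: 8+2+4 = 14
Arlen - Marden - Wendle - Irby - Kelso: 8+2+2+5 = 17
Arlen - Marden - Irby - Kelso: 8+4+5 = 17
The minimum is 14 min via Arlen - Marden - Wendle - Kelso.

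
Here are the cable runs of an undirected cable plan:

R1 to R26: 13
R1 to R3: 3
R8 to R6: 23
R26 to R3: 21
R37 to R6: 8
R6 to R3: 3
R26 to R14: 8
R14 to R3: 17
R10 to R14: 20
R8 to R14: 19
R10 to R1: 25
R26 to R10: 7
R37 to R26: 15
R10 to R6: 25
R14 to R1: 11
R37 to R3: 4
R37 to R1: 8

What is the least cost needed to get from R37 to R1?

Candidate routes:
R37 → R1: 8 = 8
R37 → R3 → R1: 4+3 = 7
Cheapest is R37 → R3 → R1 at 7.

7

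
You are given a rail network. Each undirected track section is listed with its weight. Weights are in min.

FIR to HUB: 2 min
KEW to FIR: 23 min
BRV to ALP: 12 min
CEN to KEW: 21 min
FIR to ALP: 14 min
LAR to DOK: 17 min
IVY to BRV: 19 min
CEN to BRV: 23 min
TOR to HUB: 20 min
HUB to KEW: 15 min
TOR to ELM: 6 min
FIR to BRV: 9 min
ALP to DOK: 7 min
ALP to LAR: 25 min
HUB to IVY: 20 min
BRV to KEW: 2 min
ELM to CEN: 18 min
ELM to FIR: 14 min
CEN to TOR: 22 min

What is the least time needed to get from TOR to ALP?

34 min

Enumerating some paths:
TOR–ELM–FIR–BRV–ALP: 6+14+9+12 = 41
TOR–ELM–FIR–ALP: 6+14+14 = 34
TOR–HUB–FIR–ALP: 20+2+14 = 36
Cheapest is TOR–ELM–FIR–ALP at 34 min.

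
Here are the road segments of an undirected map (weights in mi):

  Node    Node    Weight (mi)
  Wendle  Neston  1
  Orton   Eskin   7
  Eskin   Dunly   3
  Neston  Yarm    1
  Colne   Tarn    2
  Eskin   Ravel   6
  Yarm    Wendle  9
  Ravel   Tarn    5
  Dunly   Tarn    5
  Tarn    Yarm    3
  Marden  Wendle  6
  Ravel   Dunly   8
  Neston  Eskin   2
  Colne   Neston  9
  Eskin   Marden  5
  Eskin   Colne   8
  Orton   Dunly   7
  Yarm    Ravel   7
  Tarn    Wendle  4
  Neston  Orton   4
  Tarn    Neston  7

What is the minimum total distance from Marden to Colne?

12 mi

Running Dijkstra from Marden:
Marden: 0
Eskin: 5  (via Marden)
Wendle: 6  (via Marden)
Neston: 7  (via Eskin)
Yarm: 8  (via Neston)
Dunly: 8  (via Eskin)
Tarn: 10  (via Wendle)
Orton: 11  (via Neston)
Ravel: 11  (via Eskin)
Colne: 12  (via Tarn)
Shortest route: Marden–Wendle–Tarn–Colne = 12 mi.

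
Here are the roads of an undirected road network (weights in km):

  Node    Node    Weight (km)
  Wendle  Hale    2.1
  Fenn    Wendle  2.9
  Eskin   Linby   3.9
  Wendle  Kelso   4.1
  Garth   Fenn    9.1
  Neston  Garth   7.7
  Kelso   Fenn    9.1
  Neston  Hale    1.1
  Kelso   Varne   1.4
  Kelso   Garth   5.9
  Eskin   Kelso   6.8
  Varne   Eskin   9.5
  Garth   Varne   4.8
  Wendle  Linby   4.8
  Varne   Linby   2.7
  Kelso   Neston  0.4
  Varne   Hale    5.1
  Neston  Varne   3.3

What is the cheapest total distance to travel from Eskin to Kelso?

6.8 km

Candidate routes:
Eskin - Linby - Varne - Kelso: 3.9+2.7+1.4 = 8
Eskin - Kelso: 6.8 = 6.8
The minimum is 6.8 km via Eskin - Kelso.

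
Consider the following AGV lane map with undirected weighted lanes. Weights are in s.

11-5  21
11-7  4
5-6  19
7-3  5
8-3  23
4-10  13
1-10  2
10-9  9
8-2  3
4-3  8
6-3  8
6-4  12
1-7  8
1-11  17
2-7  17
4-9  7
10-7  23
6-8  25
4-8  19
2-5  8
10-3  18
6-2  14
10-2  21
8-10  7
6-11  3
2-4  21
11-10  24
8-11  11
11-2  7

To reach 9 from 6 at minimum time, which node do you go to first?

Candidate routes:
6 → 3 → 4 → 9: 8+8+7 = 23
6 → 11 → 7 → 1 → 10 → 9: 3+4+8+2+9 = 26
6 → 4 → 9: 12+7 = 19
Cheapest is 6 → 4 → 9 at 19 s.
So from 6 the first move is to 4.

4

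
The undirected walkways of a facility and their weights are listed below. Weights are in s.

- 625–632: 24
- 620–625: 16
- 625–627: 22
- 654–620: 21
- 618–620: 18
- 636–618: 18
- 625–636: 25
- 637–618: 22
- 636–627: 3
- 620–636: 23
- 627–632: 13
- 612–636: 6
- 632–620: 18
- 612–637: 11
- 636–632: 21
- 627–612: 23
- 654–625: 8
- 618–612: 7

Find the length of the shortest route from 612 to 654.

Candidate routes:
612 → 618 → 620 → 654: 7+18+21 = 46
612 → 636 → 625 → 654: 6+25+8 = 39
612 → 636 → 620 → 654: 6+23+21 = 50
612 → 618 → 620 → 625 → 654: 7+18+16+8 = 49
The minimum is 39 s via 612 → 636 → 625 → 654.

39 s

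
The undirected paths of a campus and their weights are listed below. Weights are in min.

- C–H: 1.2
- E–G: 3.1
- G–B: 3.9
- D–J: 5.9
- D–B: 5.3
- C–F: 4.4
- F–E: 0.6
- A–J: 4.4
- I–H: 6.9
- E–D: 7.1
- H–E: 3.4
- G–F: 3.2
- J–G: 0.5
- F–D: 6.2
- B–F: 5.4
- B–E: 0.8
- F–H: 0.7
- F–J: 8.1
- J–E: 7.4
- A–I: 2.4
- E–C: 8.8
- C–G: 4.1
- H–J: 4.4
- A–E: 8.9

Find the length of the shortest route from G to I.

Candidate routes:
G - J - A - I: 0.5+4.4+2.4 = 7.3
G - F - H - I: 3.2+0.7+6.9 = 10.8
The minimum is 7.3 min via G - J - A - I.

7.3 min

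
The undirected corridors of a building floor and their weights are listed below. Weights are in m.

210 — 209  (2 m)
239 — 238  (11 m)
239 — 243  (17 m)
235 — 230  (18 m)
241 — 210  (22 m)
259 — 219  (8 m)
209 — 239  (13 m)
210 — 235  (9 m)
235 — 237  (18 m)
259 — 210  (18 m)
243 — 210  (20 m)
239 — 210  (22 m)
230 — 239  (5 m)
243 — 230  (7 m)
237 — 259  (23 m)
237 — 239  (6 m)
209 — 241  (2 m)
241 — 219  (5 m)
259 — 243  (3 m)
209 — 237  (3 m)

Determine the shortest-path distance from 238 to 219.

Compare a few routes:
238 - 239 - 237 - 209 - 241 - 219: 11+6+3+2+5 = 27
238 - 239 - 230 - 243 - 259 - 219: 11+5+7+3+8 = 34
238 - 239 - 209 - 241 - 219: 11+13+2+5 = 31
Cheapest is 238 - 239 - 237 - 209 - 241 - 219 at 27 m.

27 m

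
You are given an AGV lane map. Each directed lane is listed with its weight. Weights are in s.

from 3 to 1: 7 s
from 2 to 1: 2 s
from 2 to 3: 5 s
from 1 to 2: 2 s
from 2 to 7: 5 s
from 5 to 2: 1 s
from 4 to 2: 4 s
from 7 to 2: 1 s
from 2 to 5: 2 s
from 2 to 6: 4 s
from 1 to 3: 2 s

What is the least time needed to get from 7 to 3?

Running Dijkstra from 7:
7: 0
2: 1  (via 7)
1: 3  (via 2)
5: 3  (via 2)
3: 5  (via 1)
Shortest route: 7–2–1–3 = 5 s.

5 s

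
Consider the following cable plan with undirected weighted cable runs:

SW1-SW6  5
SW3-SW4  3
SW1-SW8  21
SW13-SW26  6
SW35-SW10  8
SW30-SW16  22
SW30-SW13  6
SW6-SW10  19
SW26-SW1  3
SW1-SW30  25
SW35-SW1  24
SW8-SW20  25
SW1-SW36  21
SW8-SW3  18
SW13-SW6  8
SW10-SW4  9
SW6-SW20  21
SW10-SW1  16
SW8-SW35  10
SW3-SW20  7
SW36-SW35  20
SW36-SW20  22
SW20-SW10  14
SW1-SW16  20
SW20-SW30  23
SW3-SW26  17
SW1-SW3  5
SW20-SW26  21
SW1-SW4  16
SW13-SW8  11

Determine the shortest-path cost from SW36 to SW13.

30

Shortest distances from SW36:
SW36: 0
SW35: 20  (via SW36)
SW1: 21  (via SW36)
SW20: 22  (via SW36)
SW26: 24  (via SW1)
SW3: 26  (via SW1)
SW6: 26  (via SW1)
SW10: 28  (via SW35)
SW4: 29  (via SW3)
SW8: 30  (via SW35)
SW13: 30  (via SW26)
Shortest route: SW36 → SW1 → SW26 → SW13 = 30.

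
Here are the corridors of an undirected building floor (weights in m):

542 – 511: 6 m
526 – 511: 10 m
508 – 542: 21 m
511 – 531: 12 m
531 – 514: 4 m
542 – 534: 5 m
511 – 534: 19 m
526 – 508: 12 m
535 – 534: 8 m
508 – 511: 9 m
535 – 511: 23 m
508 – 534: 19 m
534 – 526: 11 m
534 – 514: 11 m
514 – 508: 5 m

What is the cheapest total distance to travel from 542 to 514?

Settle nodes by increasing distance from 542:
542: 0
534: 5  (via 542)
511: 6  (via 542)
535: 13  (via 534)
508: 15  (via 511)
526: 16  (via 534)
514: 16  (via 534)
Shortest route: 542–534–514 = 16 m.

16 m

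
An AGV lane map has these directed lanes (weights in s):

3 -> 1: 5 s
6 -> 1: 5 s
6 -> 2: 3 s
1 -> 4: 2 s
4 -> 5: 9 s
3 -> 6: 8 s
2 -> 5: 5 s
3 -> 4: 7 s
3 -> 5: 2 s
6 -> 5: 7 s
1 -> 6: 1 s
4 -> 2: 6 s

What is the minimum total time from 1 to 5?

8 s

Shortest distances from 1:
1: 0
6: 1  (via 1)
4: 2  (via 1)
2: 4  (via 6)
5: 8  (via 6)
Shortest route: 1 → 6 → 5 = 8 s.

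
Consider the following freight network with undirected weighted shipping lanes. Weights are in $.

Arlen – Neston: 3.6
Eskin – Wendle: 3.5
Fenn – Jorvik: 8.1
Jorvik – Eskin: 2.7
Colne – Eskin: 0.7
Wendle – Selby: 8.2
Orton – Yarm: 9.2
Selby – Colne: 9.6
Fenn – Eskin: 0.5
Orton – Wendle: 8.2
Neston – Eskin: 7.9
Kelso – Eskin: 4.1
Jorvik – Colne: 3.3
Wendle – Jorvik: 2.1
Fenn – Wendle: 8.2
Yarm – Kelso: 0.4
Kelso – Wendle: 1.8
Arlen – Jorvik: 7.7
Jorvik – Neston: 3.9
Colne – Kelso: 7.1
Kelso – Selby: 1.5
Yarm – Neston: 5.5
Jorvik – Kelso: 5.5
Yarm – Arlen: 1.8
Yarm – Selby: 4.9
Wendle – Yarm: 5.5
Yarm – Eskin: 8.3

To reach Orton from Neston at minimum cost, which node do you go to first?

Jorvik

Enumerating some paths:
Neston–Arlen–Yarm–Orton: 3.6+1.8+9.2 = 14.6
Neston–Jorvik–Wendle–Orton: 3.9+2.1+8.2 = 14.2
The minimum is $14.2 via Neston–Jorvik–Wendle–Orton.
So from Neston the first move is to Jorvik.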